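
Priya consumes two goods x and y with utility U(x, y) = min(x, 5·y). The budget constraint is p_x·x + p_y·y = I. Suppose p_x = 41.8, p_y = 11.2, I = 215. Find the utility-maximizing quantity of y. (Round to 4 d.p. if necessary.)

y* = 0.9764

Leontief preferences: the optimum is at the kink where x/5 = y/1, i.e. y = (1/5)·x.
Budget: p_x·x + p_y·(1/5)·x = I, so (5·p_x + p_y)·x = 5·I.
Demand: x*(p_x,p_y,I) = 5·I/(5·p_x + p_y), y* = I/(5·p_x + p_y).
Here 5·41.8 + 11.2 = 220.2, giving y* = 0.9764.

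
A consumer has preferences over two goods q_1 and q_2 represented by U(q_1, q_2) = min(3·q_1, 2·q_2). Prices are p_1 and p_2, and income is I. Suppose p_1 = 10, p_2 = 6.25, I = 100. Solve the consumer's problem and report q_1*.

q_1* = 5.1613

Leontief preferences: the optimum is at the kink where q_1/2 = q_2/3, i.e. q_2 = (3/2)·q_1.
Budget: p_1·q_1 + p_2·(3/2)·q_1 = I, so (2·p_1 + 3·p_2)·q_1 = 2·I.
Demand: q_1*(p_1,p_2,I) = 2·I/(2·p_1 + 3·p_2), q_2* = 3·I/(2·p_1 + 3·p_2).
Here 2·10 + 3·6.25 = 38.75, giving q_1* = 5.1613.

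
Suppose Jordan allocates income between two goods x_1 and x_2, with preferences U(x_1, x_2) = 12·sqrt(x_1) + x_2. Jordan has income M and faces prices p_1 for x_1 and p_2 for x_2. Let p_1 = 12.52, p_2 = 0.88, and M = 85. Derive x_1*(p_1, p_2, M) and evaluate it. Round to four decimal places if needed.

Utility is quasi-linear in x_2; the FOC for x_1 is 6/√x_1 = p_1/p_2.
Solve: √x_1 = 6·p_2/p_1, so x_1*(p_1,p_2) = (6·p_2/p_1)², and x_2* = (M − p_1·x_1*)/p_2.
Plugging in: x_1* = (6·0.88/12.52)² = 0.1779.

x_1* = 0.1779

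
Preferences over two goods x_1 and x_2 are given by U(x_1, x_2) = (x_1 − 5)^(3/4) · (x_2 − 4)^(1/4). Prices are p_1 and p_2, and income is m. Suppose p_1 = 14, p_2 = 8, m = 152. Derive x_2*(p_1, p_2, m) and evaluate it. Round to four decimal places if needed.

This is Cobb-Douglas in (x_1−5, x_2−4): tangency gives 0.75·p_2·(x_2−4) = 0.25·p_1·(x_1−5).
After buying the subsistence bundle (5, 4), a share 0.75 of the remaining income goes to x_1: x_1* = 5 + 0.75·(m − 5p_1 − 4p_2)/p_1.
Discretionary income = 152 − 5·14 − 4·8 = 50; x_2* = 4 + 0.25·50/8 = 5.5625.

x_2* = 5.5625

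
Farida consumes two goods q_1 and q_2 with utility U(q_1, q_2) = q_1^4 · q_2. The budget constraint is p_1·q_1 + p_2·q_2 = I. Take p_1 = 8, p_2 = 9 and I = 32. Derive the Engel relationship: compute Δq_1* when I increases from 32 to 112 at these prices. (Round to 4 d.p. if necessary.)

Tangency: MRS = 4·q_2/q_1 = p_1/p_2.
So 4·p_2·q_2 = p_1·q_1; combined with the budget, a share 0.8 of income goes to q_1.
Demand: q_1*(p_1,p_2,I) = 0.8·I/p_1 and q_2* = 0.2·I/p_2.
At p_1=8, p_2=9, I=32: q_1* = 0.8·32/8 = 3.2.
At I' = 112: q_1* = 11.2. Change: 11.2 − 3.2 = 8.

Δq_1* = 8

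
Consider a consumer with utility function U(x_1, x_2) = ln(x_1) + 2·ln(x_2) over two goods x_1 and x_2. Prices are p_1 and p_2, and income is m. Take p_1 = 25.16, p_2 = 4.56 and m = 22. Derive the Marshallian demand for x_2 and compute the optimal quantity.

Tangency: MRS = (1/2)·x_2/x_1 = p_1/p_2.
Rearranging, p_2·x_2 = 2·p_1·x_1. Substituting into the budget gives p_1·x_1·(1 + 2) = m.
Demand: x_1*(p_1,p_2,m) = 1/3·m/p_1 and x_2* = 2/3·m/p_2.
At p_1=25.16, p_2=4.56, m=22: x_2* = 2/3·22/4.56 = 3.2164.

x_2* = 3.2164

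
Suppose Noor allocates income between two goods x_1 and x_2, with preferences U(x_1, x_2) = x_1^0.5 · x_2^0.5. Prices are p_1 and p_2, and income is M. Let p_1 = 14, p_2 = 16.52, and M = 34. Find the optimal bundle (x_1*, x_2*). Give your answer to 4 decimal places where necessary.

MU_x_1/MU_x_2 = (0.5·x_2)/(0.5·x_1); tangency sets this equal to p_1/p_2.
So 0.5·p_2·x_2 = 0.5·p_1·x_1; combined with the budget, a share 0.5 of income goes to x_1.
Demand: x_1*(p_1,p_2,M) = 0.5·M/p_1 and x_2* = 0.5·M/p_2.
At p_1=14, p_2=16.52, M=34: x_1* = 0.5·34/14 = 1.2143, x_2* = 1.0291.

x_1* = 1.2143, x_2* = 1.0291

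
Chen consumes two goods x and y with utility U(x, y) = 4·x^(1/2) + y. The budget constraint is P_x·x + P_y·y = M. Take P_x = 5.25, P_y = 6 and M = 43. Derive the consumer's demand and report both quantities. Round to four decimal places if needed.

Utility is quasi-linear in y; the FOC for x is 2/√x = P_x/P_y.
Thus x* = (2·P_y/P_x)² — independent of M — with the rest of income spent on y.
Plugging in: x* = (2·6/5.25)² = 5.2245, y* = 2.5952.

x* = 5.2245, y* = 2.5952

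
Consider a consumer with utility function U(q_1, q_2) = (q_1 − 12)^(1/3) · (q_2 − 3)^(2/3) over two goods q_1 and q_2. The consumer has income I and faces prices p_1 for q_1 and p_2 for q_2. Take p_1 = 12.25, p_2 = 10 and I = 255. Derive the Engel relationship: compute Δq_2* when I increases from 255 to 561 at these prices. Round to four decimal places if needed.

Δq_2* = 20.4

MRS = (1/2)·(q_2−3)/(q_1−12). Tangency with p_1/p_2 gives q_2−3 = 2·(p_1/p_2)·(q_1−12).
Substituting into the budget: q_1* = 12 + 1/3·(I − 12·p_1 − 3·p_2)/p_1, and q_2* = 3 + 2/3·(…)/p_2.
Discretionary income = 255 − 12·12.25 − 3·10 = 78; q_2* = 3 + 2/3·78/10 = 8.2.
At I' = 561: q_2* = 28.6. Change: 28.6 − 8.2 = 20.4.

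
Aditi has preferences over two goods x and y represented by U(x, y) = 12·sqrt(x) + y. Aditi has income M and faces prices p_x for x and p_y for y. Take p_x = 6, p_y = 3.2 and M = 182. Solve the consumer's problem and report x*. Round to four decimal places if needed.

x* = 10.24

MU_x = 6/√x, MU_y = 1. Tangency: 6/√x = p_x/p_y.
Thus x* = (6·p_y/p_x)² — independent of M — with the rest of income spent on y.
Plugging in: x* = (6·3.2/6)² = 10.24.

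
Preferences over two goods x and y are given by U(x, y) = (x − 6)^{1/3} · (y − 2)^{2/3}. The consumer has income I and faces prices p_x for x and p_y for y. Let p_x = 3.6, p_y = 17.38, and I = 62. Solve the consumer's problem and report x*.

MRS = (1/2)·(y−2)/(x−6). Tangency with p_x/p_y gives y−2 = 2·(p_x/p_y)·(x−6).
After buying the subsistence bundle (6, 2), a share 1/3 of the remaining income goes to x: x* = 6 + 1/3·(I − 6p_x − 2p_y)/p_x.
Discretionary income = 62 − 6·3.6 − 2·17.38 = 5.64; x* = 6 + 1/3·5.64/3.6 = 6.5222.

x* = 6.5222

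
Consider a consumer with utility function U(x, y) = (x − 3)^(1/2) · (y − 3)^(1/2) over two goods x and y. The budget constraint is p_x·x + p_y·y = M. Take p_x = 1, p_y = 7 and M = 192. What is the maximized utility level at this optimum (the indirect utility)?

V = 31.749

MRS = (y−3)/(x−3). Tangency with p_x/p_y gives y−3 = (p_x/p_y)·(x−3).
After buying the subsistence bundle (3, 3), a share 0.5 of the remaining income goes to x: x* = 3 + 0.5·(M − 3p_x − 3p_y)/p_x.
Discretionary income = 192 − 3·1 − 3·7 = 168; x* = 3 + 0.5·168/1 = 87; y* = 3 + 0.5·168/7 = 15.
Utility at the optimum: U(87, 15) = 31.749.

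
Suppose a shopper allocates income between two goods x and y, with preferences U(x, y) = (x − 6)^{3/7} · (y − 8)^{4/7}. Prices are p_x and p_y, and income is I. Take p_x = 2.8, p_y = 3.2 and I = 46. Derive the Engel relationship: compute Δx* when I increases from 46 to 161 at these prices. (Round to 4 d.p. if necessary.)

Δx* = 17.602

Let x' = x−6, y' = y−8. MRS = (3/4)·y'/x' = p_x/p_y.
After buying the subsistence bundle (6, 8), a share 3/7 of the remaining income goes to x: x* = 6 + 3/7·(I − 6p_x − 8p_y)/p_x.
Discretionary income = 46 − 6·2.8 − 8·3.2 = 3.6; x* = 6 + 3/7·3.6/2.8 = 6.551.
At I' = 161: x* = 24.1531. Change: 24.1531 − 6.551 = 17.602.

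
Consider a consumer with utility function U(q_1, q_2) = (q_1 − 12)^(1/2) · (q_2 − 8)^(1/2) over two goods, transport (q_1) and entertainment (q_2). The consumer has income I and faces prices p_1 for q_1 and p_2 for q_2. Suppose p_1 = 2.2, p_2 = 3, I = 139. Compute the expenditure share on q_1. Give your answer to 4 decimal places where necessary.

This is Cobb-Douglas in (q_1−12, q_2−8): tangency gives 0.5·p_2·(q_2−8) = 0.5·p_1·(q_1−12).
After buying the subsistence bundle (12, 8), a share 0.5 of the remaining income goes to q_1: q_1* = 12 + 0.5·(I − 12p_1 − 8p_2)/p_1.
Discretionary income = 139 − 12·2.2 − 8·3 = 88.6; q_1* = 12 + 0.5·88.6/2.2 = 32.1364; q_2* = 8 + 0.5·88.6/3 = 22.7667.
Expenditure on q_1: 2.2·32.1364 = 70.7; share = 0.5086.

share on q_1 = 0.5086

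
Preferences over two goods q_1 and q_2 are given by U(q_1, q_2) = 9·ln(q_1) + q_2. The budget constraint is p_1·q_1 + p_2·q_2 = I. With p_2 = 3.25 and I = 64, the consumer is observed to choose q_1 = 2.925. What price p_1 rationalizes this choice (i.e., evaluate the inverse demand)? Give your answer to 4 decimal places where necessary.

Set MRS = p_1/p_2: (9/q_1)/1 = p_1/p_2.
So q_1*(p_1,p_2) = 9·p_2/p_1, independent of income; and q_2* = (I − 9·p_2)/p_2.
Set q_1* = 2.925 in the demand function and solve for p_1: p_1 = 10.

p_1 = 10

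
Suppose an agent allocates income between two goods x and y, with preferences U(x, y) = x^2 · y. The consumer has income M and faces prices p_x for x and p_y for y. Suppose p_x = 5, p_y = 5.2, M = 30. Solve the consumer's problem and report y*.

MU_x/MU_y = (2·y)/(x); tangency sets this equal to p_x/p_y.
Rearranging, p_y·y = (1/2)·p_x·x. Substituting into the budget gives p_x·x·(1 + (1/2)) = M.
Demand: x*(p_x,p_y,M) = 2/3·M/p_x and y* = 1/3·M/p_y.
At p_x=5, p_y=5.2, M=30: y* = 1/3·30/5.2 = 1.9231.

y* = 1.9231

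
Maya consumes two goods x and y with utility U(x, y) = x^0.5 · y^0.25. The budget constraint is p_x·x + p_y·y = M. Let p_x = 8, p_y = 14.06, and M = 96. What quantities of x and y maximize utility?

x* = 8, y* = 2.276

MU_x/MU_y = (0.5·y)/(0.25·x); tangency sets this equal to p_x/p_y.
So 0.5·p_y·y = 0.25·p_x·x; combined with the budget, a share 2/3 of income goes to x.
Demand: x*(p_x,p_y,M) = 2/3·M/p_x and y* = 1/3·M/p_y.
At p_x=8, p_y=14.06, M=96: x* = 2/3·96/8 = 8, y* = 2.276.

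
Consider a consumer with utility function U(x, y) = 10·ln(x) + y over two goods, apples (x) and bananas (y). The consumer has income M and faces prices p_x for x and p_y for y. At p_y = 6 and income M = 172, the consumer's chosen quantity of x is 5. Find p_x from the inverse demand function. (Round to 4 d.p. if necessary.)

p_x = 12

Set MRS = p_x/p_y: (10/x)/1 = p_x/p_y.
So x*(p_x,p_y) = 10·p_y/p_x, independent of income; and y* = (M − 10·p_y)/p_y.
Set x* = 5 in the demand function and solve for p_x: p_x = 12.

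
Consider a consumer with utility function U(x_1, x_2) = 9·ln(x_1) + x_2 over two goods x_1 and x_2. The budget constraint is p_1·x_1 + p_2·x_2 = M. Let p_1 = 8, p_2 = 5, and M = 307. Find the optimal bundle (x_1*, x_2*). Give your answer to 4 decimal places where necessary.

Set MRS = p_1/p_2: (9/x_1)/1 = p_1/p_2.
So x_1*(p_1,p_2) = 9·p_2/p_1, independent of income; and x_2* = (M − 9·p_2)/p_2.
At the given prices: x_1* = 9·5/8 = 5.625, and x_2* = 52.4.

x_1* = 5.625, x_2* = 52.4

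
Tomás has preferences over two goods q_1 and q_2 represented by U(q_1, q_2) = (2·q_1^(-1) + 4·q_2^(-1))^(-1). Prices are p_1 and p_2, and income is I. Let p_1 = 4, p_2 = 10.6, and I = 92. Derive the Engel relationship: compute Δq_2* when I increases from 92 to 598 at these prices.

Δq_2* = 33.28

From the CES first-order condition, (1/2)·(q_2/q_1)^(2) = p_1/p_2.
Hence q_2/q_1 = (2·p_1/p_2)^(1/(2)), i.e. raised to the 0.5 power.
With the ratio pinned down, the budget gives q_1* = I/(p_1 + p_2·(q_2/q_1)) and q_2* = (q_2/q_1)·q_1*.
Numerically q_2/q_1 = 0.868744, so q_1* = 92/(4 + 10.6·0.868744) = 6.9651 and q_2* = 0.868744·6.9651 = 6.0509.
At I' = 598: q_2* = 39.3309. Change: 39.3309 − 6.0509 = 33.28.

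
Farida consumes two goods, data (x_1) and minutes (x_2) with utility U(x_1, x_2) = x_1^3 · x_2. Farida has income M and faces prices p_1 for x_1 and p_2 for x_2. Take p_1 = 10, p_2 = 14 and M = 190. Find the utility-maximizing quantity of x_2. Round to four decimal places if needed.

At p_1=10, p_2=14, M=190: x_2* = 0.25·190/14 = 3.3929.

x_2* = 3.3929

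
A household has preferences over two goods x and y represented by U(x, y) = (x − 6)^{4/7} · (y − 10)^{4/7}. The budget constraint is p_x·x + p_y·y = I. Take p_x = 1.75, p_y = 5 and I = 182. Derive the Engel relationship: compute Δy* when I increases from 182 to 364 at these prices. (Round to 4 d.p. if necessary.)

This is Cobb-Douglas in (x−6, y−10): tangency gives 4/7·p_y·(y−10) = 4/7·p_x·(x−6).
After buying the subsistence bundle (6, 10), a share 0.5 of the remaining income goes to x: x* = 6 + 0.5·(I − 6p_x − 10p_y)/p_x.
Discretionary income = 182 − 6·1.75 − 10·5 = 121.5; y* = 10 + 0.5·121.5/5 = 22.15.
At I' = 364: y* = 40.35. Change: 40.35 − 22.15 = 18.2.

Δy* = 18.2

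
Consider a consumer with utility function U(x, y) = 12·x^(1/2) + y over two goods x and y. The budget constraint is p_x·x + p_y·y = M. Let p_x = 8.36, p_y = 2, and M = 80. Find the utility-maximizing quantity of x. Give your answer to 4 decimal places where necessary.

MU_x = 6/√x, MU_y = 1. Tangency: 6/√x = p_x/p_y.
Solve: √x = 6·p_y/p_x, so x*(p_x,p_y) = (6·p_y/p_x)², and y* = (M − p_x·x*)/p_y.
Plugging in: x* = (6·2/8.36)² = 2.0604.

x* = 2.0604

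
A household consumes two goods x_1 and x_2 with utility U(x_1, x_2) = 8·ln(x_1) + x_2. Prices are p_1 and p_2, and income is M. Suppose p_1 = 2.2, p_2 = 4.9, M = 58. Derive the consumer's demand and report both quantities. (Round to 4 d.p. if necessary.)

x_1* = 17.8182, x_2* = 3.8367

Set MRS = p_1/p_2: (8/x_1)/1 = p_1/p_2.
So x_1*(p_1,p_2) = 8·p_2/p_1, independent of income; and x_2* = (M − 8·p_2)/p_2.
At the given prices: x_1* = 8·4.9/2.2 = 17.8182, and x_2* = 3.8367.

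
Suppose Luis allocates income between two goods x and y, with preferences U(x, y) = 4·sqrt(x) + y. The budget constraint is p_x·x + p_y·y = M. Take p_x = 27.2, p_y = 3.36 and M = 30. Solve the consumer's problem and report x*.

x* = 0.061

Utility is quasi-linear in y; the FOC for x is 2/√x = p_x/p_y.
Thus x* = (2·p_y/p_x)² — independent of M — with the rest of income spent on y.
Plugging in: x* = (2·3.36/27.2)² = 0.061.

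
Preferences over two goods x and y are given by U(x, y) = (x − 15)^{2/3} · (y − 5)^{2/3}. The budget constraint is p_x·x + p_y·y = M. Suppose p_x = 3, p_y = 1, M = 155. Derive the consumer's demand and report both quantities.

x* = 32.5, y* = 57.5

This is Cobb-Douglas in (x−15, y−5): tangency gives 2/3·p_y·(y−5) = 2/3·p_x·(x−15).
Substituting into the budget: x* = 15 + 0.5·(M − 15·p_x − 5·p_y)/p_x, and y* = 5 + 0.5·(…)/p_y.
Discretionary income = 155 − 15·3 − 5·1 = 105; x* = 15 + 0.5·105/3 = 32.5; y* = 5 + 0.5·105/1 = 57.5.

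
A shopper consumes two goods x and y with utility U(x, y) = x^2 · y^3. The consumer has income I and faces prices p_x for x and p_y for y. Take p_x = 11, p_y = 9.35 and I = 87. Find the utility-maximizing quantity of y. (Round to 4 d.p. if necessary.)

y* = 5.5829

Demand: x*(p_x,p_y,I) = 0.4·I/p_x and y* = 0.6·I/p_y.
At p_x=11, p_y=9.35, I=87: y* = 0.6·87/9.35 = 5.5829.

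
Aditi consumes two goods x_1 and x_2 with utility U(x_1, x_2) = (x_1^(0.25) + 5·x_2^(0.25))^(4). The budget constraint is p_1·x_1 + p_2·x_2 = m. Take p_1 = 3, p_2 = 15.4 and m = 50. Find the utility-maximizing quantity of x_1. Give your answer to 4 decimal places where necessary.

x_1* = 2.7981

MRS = MU_x_1/MU_x_2 = (1/5)·(x_2/x_1)^(0.75). Set equal to p_1/p_2.
Hence x_2/x_1 = (5·p_1/p_2)^(1/(0.75)), i.e. raised to the 4/3 power.
Substitute x_2 = (x_2/x_1)·x_1 into the budget: x_1* = m/(p_1 + p_2·(x_2/x_1)).
Numerically x_2/x_1 = 0.965519, so x_1* = 50/(3 + 15.4·0.965519) = 2.7981.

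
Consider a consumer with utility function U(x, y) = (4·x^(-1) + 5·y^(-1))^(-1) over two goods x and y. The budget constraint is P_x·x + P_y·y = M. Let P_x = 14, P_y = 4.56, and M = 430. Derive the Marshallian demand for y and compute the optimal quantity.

MU_x ∝ 4·x^(-2), MU_y ∝ 5·y^(-2), so MRS = (4/5)·(y/x)^(2) = P_x/P_y.
Hence y/x = ((5/4)·P_x/P_y)^(1/(2)), i.e. raised to the 0.5 power.
Substitute y = (y/x)·x into the budget: x* = M/(P_x + P_y·(y/x)).
Numerically y/x = 1.95901, so x* = 430/(14 + 4.56·1.95901) = 18.7502 and y* = 1.95901·18.7502 = 36.7318.

y* = 36.7318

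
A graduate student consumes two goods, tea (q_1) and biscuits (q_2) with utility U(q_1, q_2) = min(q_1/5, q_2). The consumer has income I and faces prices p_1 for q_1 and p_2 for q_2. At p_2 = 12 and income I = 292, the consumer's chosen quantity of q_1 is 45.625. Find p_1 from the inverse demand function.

p_1 = 4

With perfect complements, no substitution: consume in ratio q_1:q_2 = 5:1.
Budget: p_1·q_1 + p_2·(1/5)·q_1 = I, so (5·p_1 + p_2)·q_1 = 5·I.
Demand: q_1*(p_1,p_2,I) = 5·I/(5·p_1 + p_2), q_2* = I/(5·p_1 + p_2).
Set q_1* = 45.625 in the demand function and solve for p_1: p_1 = 4.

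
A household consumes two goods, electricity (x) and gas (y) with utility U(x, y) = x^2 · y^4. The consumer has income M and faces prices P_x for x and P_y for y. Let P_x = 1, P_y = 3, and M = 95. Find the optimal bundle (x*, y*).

The MRS is (1/2)·y/x. Set MRS = P_x/P_y.
Rearranging, P_y·y = 2·P_x·x. Substituting into the budget gives P_x·x·(1 + 2) = M.
Demand: x*(P_x,P_y,M) = 1/3·M/P_x and y* = 2/3·M/P_y.
At P_x=1, P_y=3, M=95: x* = 1/3·95/1 = 31.6667, y* = 21.1111.

x* = 31.6667, y* = 21.1111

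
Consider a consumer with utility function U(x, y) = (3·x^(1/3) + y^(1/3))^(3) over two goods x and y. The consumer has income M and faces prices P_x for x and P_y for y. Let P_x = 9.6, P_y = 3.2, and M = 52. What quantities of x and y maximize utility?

MRS = MU_x/MU_y = 3·(y/x)^(2/3). Set equal to P_x/P_y.
Hence y/x = ((1/3)·P_x/P_y)^(1/(2/3)), i.e. raised to the 1.5 power.
With the ratio pinned down, the budget gives x* = M/(P_x + P_y·(y/x)) and y* = (y/x)·x*.
Numerically y/x = 1, so x* = 52/(9.6 + 3.2·1) = 4.0625 and y* = 1·4.0625 = 4.0625.

x* = 4.0625, y* = 4.0625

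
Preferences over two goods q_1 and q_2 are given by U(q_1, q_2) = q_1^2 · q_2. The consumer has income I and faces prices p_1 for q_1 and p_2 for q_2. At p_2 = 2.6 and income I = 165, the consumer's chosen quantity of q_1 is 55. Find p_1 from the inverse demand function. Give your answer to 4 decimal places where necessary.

p_1 = 2

MU_q_1/MU_q_2 = (2·q_2)/(q_1); tangency sets this equal to p_1/p_2.
Rearranging, p_2·q_2 = (1/2)·p_1·q_1. Substituting into the budget gives p_1·q_1·(1 + (1/2)) = I.
Demand: q_1*(p_1,p_2,I) = 2/3·I/p_1 and q_2* = 1/3·I/p_2.
Set q_1* = 55 in the demand function and solve for p_1: p_1 = 2.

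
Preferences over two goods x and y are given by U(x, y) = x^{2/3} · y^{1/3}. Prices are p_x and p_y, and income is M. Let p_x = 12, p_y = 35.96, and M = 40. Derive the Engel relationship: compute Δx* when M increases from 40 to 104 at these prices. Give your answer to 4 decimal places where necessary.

Demand: x*(p_x,p_y,M) = 2/3·M/p_x and y* = 1/3·M/p_y.
At p_x=12, p_y=35.96, M=40: x* = 2/3·40/12 = 2.2222.
At M' = 104: x* = 5.7778. Change: 5.7778 − 2.2222 = 3.5556.

Δx* = 3.5556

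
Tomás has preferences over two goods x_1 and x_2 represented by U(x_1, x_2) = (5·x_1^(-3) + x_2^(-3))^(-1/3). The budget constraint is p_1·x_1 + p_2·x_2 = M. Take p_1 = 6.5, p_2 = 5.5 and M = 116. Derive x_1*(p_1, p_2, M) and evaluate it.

x_1* = 11.2241

MRS = MU_x_1/MU_x_2 = 5·(x_2/x_1)^(4). Set equal to p_1/p_2.
Solve for the ratio: x_2/x_1 = [(1/5)·p_1/p_2]^(0.25).
With the ratio pinned down, the budget gives x_1* = M/(p_1 + p_2·(x_2/x_1)) and x_2* = (x_2/x_1)·x_1*.
Numerically x_2/x_1 = 0.697261, so x_1* = 116/(6.5 + 5.5·0.697261) = 11.2241.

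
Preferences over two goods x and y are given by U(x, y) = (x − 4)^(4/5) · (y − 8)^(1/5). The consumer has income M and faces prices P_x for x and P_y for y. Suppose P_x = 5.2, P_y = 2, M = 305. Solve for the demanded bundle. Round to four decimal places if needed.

x* = 45.2615, y* = 34.82

Let x' = x−4, y' = y−8. MRS = 4·y'/x' = P_x/P_y.
After buying the subsistence bundle (4, 8), a share 0.8 of the remaining income goes to x: x* = 4 + 0.8·(M − 4P_x − 8P_y)/P_x.
Discretionary income = 305 − 4·5.2 − 8·2 = 268.2; x* = 4 + 0.8·268.2/5.2 = 45.2615; y* = 8 + 0.2·268.2/2 = 34.82.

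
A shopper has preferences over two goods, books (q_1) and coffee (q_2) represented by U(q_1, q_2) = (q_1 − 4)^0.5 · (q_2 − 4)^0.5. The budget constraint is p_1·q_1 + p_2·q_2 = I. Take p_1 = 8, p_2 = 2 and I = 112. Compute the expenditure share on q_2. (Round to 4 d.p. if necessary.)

After buying the subsistence bundle (4, 4), a share 0.5 of the remaining income goes to q_1: q_1* = 4 + 0.5·(I − 4p_1 − 4p_2)/p_1.
Discretionary income = 112 − 4·8 − 4·2 = 72; q_1* = 4 + 0.5·72/8 = 8.5; q_2* = 4 + 0.5·72/2 = 22.
Expenditure on q_2: 2·22 = 44; share = 0.3929.

share on q_2 = 0.3929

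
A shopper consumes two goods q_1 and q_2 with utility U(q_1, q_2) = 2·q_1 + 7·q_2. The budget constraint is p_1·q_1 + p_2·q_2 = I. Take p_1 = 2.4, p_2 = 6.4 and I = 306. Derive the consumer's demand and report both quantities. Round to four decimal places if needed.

q_1* = 0, q_2* = 47.8125

Perfect substitutes: compare marginal utility per dollar. 2/p_1 vs 7/p_2 → 0.8333 vs 1.0938.
q_2 gives more utility per dollar, so spend all income on q_2: q_2* = I/p_2, q_1* = 0.
Numerically: q_1* = 0, q_2* = 47.8125.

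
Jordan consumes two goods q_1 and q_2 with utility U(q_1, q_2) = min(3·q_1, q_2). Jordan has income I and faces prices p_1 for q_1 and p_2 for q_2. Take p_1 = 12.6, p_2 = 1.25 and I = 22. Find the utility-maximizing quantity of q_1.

Leontief preferences: the optimum is at the kink where q_1/1 = q_2/3, i.e. q_2 = 3·q_1.
Budget: p_1·q_1 + p_2·3·q_1 = I, so (p_1 + 3·p_2)·q_1 = I.
Demand: q_1*(p_1,p_2,I) = I/(p_1 + 3·p_2), q_2* = 3·I/(p_1 + 3·p_2).
Here 12.6 + 3·1.25 = 16.35, giving q_1* = 1.3456.

q_1* = 1.3456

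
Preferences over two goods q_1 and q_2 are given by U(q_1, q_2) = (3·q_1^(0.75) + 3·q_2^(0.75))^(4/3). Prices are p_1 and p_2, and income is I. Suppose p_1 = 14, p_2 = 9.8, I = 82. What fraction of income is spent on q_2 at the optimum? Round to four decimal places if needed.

MRS = MU_q_1/MU_q_2 = (q_2/q_1)^(0.25). Set equal to p_1/p_2.
Solve for the ratio: q_2/q_1 = [p_1/p_2]^(4).
Substitute q_2 = (q_2/q_1)·q_1 into the budget: q_1* = I/(p_1 + p_2·(q_2/q_1)).
Numerically q_2/q_1 = 4.164931, so q_1* = 82/(14 + 9.8·4.164931) = 1.4959 and q_2* = 4.164931·1.4959 = 6.2303.
Expenditure on q_2: 9.8·6.2303 = 61.0573; share = 0.7446.

share on q_2 = 0.7446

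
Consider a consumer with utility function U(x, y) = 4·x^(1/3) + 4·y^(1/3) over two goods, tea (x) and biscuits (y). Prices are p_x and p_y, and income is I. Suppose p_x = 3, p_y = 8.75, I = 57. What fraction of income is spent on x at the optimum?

From the CES first-order condition, (y/x)^(2/3) = p_x/p_y.
Solve for the ratio: y/x = [p_x/p_y]^(1.5).
With the ratio pinned down, the budget gives x* = I/(p_x + p_y·(y/x)) and y* = (y/x)·x*.
Numerically y/x = 0.200757, so x* = 57/(3 + 8.75·0.200757) = 11.9833 and y* = 0.200757·11.9833 = 2.4057.
Expenditure on x: 3·11.9833 = 35.9499; share = 0.6307.

share on x = 0.6307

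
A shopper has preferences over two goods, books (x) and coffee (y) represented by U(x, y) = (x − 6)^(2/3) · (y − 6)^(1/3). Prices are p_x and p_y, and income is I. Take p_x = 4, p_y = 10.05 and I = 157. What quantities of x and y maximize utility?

MRS = 2·(y−6)/(x−6). Tangency with p_x/p_y gives y−6 = (1/2)·(p_x/p_y)·(x−6).
Substituting into the budget: x* = 6 + 2/3·(I − 6·p_x − 6·p_y)/p_x, and y* = 6 + 1/3·(…)/p_y.
Discretionary income = 157 − 6·4 − 6·10.05 = 72.7; x* = 6 + 2/3·72.7/4 = 18.1167; y* = 6 + 1/3·72.7/10.05 = 8.4113.

x* = 18.1167, y* = 8.4113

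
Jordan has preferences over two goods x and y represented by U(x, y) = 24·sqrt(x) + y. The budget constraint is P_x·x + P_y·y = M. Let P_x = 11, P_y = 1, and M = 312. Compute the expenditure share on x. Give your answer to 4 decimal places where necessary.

Set MRS = P_x/P_y: 12·x^(−1/2) = P_x/P_y.
Solve: √x = 12·P_y/P_x, so x*(P_x,P_y) = (12·P_y/P_x)², and y* = (M − P_x·x*)/P_y.
Plugging in: x* = (12·1/11)² = 1.1901, y* = 298.9091.
Expenditure on x: 11·1.1901 = 13.0909; share = 0.042.

share on x = 0.042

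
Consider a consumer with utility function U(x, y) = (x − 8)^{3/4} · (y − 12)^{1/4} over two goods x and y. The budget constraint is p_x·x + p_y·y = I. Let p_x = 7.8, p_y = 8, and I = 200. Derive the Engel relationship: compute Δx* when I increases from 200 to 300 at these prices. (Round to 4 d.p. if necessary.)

Δx* = 9.6154

Let x' = x−8, y' = y−12. MRS = 3·y'/x' = p_x/p_y.
After buying the subsistence bundle (8, 12), a share 0.75 of the remaining income goes to x: x* = 8 + 0.75·(I − 8p_x − 12p_y)/p_x.
Discretionary income = 200 − 8·7.8 − 12·8 = 41.6; x* = 8 + 0.75·41.6/7.8 = 12.
At I' = 300: x* = 21.6154. Change: 21.6154 − 12 = 9.6154.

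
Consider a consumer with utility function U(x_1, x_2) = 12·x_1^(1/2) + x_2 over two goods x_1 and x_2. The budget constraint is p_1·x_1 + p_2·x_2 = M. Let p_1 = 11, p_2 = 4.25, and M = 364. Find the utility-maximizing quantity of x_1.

x_1* = 5.374

Utility is quasi-linear in x_2; the FOC for x_1 is 6/√x_1 = p_1/p_2.
Solve: √x_1 = 6·p_2/p_1, so x_1*(p_1,p_2) = (6·p_2/p_1)², and x_2* = (M − p_1·x_1*)/p_2.
Plugging in: x_1* = (6·4.25/11)² = 5.374.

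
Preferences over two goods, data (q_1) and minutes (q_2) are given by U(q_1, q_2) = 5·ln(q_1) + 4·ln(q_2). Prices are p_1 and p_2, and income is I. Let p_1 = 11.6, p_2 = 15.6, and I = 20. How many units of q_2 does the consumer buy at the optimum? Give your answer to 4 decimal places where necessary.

q_2* = 0.5698

Tangency: MRS = (5/4)·q_2/q_1 = p_1/p_2.
So 5·p_2·q_2 = 4·p_1·q_1; combined with the budget, a share 5/9 of income goes to q_1.
Demand: q_1*(p_1,p_2,I) = 5/9·I/p_1 and q_2* = 4/9·I/p_2.
At p_1=11.6, p_2=15.6, I=20: q_2* = 4/9·20/15.6 = 0.5698.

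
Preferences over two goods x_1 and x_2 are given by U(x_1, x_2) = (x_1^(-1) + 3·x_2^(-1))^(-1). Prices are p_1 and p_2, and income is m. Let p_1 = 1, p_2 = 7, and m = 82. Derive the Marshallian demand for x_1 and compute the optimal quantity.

x_1* = 14.6886

MRS = MU_x_1/MU_x_2 = (1/3)·(x_2/x_1)^(2). Set equal to p_1/p_2.
Solve for the ratio: x_2/x_1 = [3·p_1/p_2]^(0.5).
Substitute x_2 = (x_2/x_1)·x_1 into the budget: x_1* = m/(p_1 + p_2·(x_2/x_1)).
Numerically x_2/x_1 = 0.654654, so x_1* = 82/(1 + 7·0.654654) = 14.6886.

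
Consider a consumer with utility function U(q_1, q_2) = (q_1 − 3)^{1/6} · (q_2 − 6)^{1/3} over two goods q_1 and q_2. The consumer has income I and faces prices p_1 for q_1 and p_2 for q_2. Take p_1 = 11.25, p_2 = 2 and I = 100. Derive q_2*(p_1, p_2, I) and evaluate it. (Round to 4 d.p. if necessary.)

q_2* = 24.0833

MRS = (1/2)·(q_2−6)/(q_1−3). Tangency with p_1/p_2 gives q_2−6 = 2·(p_1/p_2)·(q_1−3).
Substituting into the budget: q_1* = 3 + 1/3·(I − 3·p_1 − 6·p_2)/p_1, and q_2* = 6 + 2/3·(…)/p_2.
Discretionary income = 100 − 3·11.25 − 6·2 = 54.25; q_2* = 6 + 2/3·54.25/2 = 24.0833.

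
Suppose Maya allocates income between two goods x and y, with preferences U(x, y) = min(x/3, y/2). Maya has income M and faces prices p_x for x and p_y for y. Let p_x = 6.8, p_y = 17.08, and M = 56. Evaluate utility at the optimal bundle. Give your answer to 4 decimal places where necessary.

V = 1.0264

Leontief preferences: the optimum is at the kink where x/3 = y/2, i.e. y = (2/3)·x.
Budget: p_x·x + p_y·(2/3)·x = M, so (3·p_x + 2·p_y)·x = 3·M.
Demand: x*(p_x,p_y,M) = 3·M/(3·p_x + 2·p_y), y* = 2·M/(3·p_x + 2·p_y).
Here 3·6.8 + 2·17.08 = 54.56, giving x* = 3.0792 and y* = 2.0528.
Utility at the optimum: U(3.0792, 2.0528) = 1.0264.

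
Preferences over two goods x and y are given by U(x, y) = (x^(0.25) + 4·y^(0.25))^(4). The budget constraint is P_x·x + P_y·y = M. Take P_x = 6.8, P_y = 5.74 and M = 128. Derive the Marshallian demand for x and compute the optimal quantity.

MU_x ∝ x^(-0.75), MU_y ∝ 4·y^(-0.75), so MRS = (1/4)·(y/x)^(0.75) = P_x/P_y.
Solve for the ratio: y/x = [4·P_x/P_y]^(4/3).
With the ratio pinned down, the budget gives x* = M/(P_x + P_y·(y/x)) and y* = (y/x)·x*.
Numerically y/x = 7.959321, so x* = 128/(6.8 + 5.74·7.959321) = 2.4387.

x* = 2.4387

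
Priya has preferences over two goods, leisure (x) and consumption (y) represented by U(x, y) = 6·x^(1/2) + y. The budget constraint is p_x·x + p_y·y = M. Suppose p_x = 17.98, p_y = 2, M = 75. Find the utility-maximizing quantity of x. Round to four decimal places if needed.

Thus x* = (3·p_y/p_x)² — independent of M — with the rest of income spent on y.
Plugging in: x* = (3·2/17.98)² = 0.1114.

x* = 0.1114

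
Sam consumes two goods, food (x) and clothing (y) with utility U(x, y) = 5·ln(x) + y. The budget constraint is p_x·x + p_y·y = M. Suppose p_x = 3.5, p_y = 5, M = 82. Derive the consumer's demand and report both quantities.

Set MRS = p_x/p_y: (5/x)/1 = p_x/p_y.
So x*(p_x,p_y) = 5·p_y/p_x, independent of income; and y* = (M − 5·p_y)/p_y.
At the given prices: x* = 5·5/3.5 = 7.1429, and y* = 11.4.

x* = 7.1429, y* = 11.4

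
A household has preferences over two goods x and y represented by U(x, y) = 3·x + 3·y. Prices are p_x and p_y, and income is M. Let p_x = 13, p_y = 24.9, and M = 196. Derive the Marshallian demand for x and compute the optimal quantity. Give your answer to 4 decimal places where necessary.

x* = 15.0769

Perfect substitutes: compare marginal utility per dollar. 3/p_x vs 3/p_y → 0.2308 vs 0.1205.
x gives more utility per dollar, so spend all income on x: x* = M/p_x, y* = 0.
Numerically: x* = 15.0769, y* = 0.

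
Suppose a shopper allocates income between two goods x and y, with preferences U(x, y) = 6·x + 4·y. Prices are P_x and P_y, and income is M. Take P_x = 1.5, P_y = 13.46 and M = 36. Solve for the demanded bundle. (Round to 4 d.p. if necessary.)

Perfect substitutes: compare marginal utility per dollar. 6/P_x vs 4/P_y → 4 vs 0.2972.
x gives more utility per dollar, so spend all income on x: x* = M/P_x, y* = 0.
Numerically: x* = 24, y* = 0.

x* = 24, y* = 0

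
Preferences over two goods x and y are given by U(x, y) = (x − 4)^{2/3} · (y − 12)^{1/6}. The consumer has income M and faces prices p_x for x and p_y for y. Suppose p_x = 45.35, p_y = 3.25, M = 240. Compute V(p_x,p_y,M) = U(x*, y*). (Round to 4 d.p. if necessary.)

MRS = 4·(y−12)/(x−4). Tangency with p_x/p_y gives y−12 = (1/4)·(p_x/p_y)·(x−4).
Substituting into the budget: x* = 4 + 0.8·(M − 4·p_x − 12·p_y)/p_x, and y* = 12 + 0.2·(…)/p_y.
Discretionary income = 240 − 4·45.35 − 12·3.25 = 19.6; x* = 4 + 0.8·19.6/45.35 = 4.3458; y* = 12 + 0.2·19.6/3.25 = 13.2062.
Utility at the optimum: U(4.3458, 13.2062) = 0.5083.

V = 0.5083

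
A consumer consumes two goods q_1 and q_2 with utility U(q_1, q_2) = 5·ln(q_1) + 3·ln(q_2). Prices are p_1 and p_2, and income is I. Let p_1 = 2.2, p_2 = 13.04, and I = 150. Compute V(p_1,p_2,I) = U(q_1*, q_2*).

V = 23.1462

The MRS is (5/3)·q_2/q_1. Set MRS = p_1/p_2.
Rearranging, p_2·q_2 = (3/5)·p_1·q_1. Substituting into the budget gives p_1·q_1·(1 + (3/5)) = I.
Demand: q_1*(p_1,p_2,I) = 0.625·I/p_1 and q_2* = 0.375·I/p_2.
At p_1=2.2, p_2=13.04, I=150: q_1* = 0.625·150/2.2 = 42.6136, q_2* = 4.3137.
Utility at the optimum: U(42.6136, 4.3137) = 23.1462.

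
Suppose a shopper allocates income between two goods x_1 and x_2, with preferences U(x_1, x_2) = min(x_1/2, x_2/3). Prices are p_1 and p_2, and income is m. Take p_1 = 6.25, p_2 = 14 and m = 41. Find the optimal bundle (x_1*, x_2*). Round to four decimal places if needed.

x_1* = 1.5046, x_2* = 2.2569

Leontief preferences: the optimum is at the kink where x_1/2 = x_2/3, i.e. x_2 = (3/2)·x_1.
Budget: p_1·x_1 + p_2·(3/2)·x_1 = m, so (2·p_1 + 3·p_2)·x_1 = 2·m.
Demand: x_1*(p_1,p_2,m) = 2·m/(2·p_1 + 3·p_2), x_2* = 3·m/(2·p_1 + 3·p_2).
Here 2·6.25 + 3·14 = 54.5, giving x_1* = 1.5046 and x_2* = 2.2569.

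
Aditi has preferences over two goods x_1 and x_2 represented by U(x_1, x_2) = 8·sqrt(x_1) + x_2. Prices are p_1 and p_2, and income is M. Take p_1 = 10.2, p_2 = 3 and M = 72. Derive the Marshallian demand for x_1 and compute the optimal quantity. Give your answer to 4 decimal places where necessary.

MU_x_1 = 4/√x_1, MU_x_2 = 1. Tangency: 4/√x_1 = p_1/p_2.
Thus x_1* = (4·p_2/p_1)² — independent of M — with the rest of income spent on x_2.
Plugging in: x_1* = (4·3/10.2)² = 1.3841.

x_1* = 1.3841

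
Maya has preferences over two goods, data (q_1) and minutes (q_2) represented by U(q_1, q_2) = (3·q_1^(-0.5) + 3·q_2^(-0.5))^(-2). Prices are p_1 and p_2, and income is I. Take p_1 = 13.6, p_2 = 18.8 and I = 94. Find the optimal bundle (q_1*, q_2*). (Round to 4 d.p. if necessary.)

q_1* = 3.2696, q_2* = 2.6348

MRS = MU_q_1/MU_q_2 = (q_2/q_1)^(1.5). Set equal to p_1/p_2.
Solve for the ratio: q_2/q_1 = [p_1/p_2]^(2/3).
With the ratio pinned down, the budget gives q_1* = I/(p_1 + p_2·(q_2/q_1)) and q_2* = (q_2/q_1)·q_1*.
Numerically q_2/q_1 = 0.80585, so q_1* = 94/(13.6 + 18.8·0.80585) = 3.2696 and q_2* = 0.80585·3.2696 = 2.6348.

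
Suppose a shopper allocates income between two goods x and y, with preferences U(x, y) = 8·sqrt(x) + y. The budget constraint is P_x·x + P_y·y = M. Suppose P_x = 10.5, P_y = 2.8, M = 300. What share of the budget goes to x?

Set MRS = P_x/P_y: 4·x^(−1/2) = P_x/P_y.
Thus x* = (4·P_y/P_x)² — independent of M — with the rest of income spent on y.
Plugging in: x* = (4·2.8/10.5)² = 1.1378, y* = 102.8762.
Expenditure on x: 10.5·1.1378 = 11.9467; share = 0.0398.

share on x = 0.0398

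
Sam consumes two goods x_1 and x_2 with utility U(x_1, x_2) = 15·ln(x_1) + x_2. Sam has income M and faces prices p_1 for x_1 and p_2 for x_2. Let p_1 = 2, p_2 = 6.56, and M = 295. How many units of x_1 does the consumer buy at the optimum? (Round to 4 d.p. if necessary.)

Set MRS = p_1/p_2: (15/x_1)/1 = p_1/p_2.
So x_1*(p_1,p_2) = 15·p_2/p_1, independent of income; and x_2* = (M − 15·p_2)/p_2.
At the given prices: x_1* = 15·6.56/2 = 49.2.

x_1* = 49.2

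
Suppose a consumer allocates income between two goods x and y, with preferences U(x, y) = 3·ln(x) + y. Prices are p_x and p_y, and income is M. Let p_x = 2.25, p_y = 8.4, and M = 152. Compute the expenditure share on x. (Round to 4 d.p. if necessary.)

share on x = 0.1658

Set MRS = p_x/p_y: (3/x)/1 = p_x/p_y.
So x*(p_x,p_y) = 3·p_y/p_x, independent of income; and y* = (M − 3·p_y)/p_y.
At the given prices: x* = 3·8.4/2.25 = 11.2, and y* = 15.0952.
Expenditure on x: 2.25·11.2 = 25.2; share = 0.1658.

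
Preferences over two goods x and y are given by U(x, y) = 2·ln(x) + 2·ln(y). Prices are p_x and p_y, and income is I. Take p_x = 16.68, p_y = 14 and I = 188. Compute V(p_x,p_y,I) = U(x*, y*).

V = 7.2666

Tangency: MRS = y/x = p_x/p_y.
Rearranging, p_y·y = p_x·x. Substituting into the budget gives p_x·x·(1 + 1) = I.
Demand: x*(p_x,p_y,I) = 0.5·I/p_x and y* = 0.5·I/p_y.
At p_x=16.68, p_y=14, I=188: x* = 0.5·188/16.68 = 5.6355, y* = 6.7143.
Utility at the optimum: U(5.6355, 6.7143) = 7.2666.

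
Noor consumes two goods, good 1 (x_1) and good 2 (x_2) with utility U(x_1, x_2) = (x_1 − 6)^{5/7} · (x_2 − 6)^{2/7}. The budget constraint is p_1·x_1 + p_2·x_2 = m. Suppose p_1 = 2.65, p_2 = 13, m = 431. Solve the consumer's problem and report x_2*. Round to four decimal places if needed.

x_2* = 13.4088

This is Cobb-Douglas in (x_1−6, x_2−6): tangency gives 5/7·p_2·(x_2−6) = 2/7·p_1·(x_1−6).
Substituting into the budget: x_1* = 6 + 5/7·(m − 6·p_1 − 6·p_2)/p_1, and x_2* = 6 + 2/7·(…)/p_2.
Discretionary income = 431 − 6·2.65 − 6·13 = 337.1; x_2* = 6 + 2/7·337.1/13 = 13.4088.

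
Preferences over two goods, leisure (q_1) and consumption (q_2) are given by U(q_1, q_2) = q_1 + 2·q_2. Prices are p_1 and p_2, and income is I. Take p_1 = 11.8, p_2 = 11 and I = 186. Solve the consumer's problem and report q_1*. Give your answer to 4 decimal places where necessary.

q_1* = 0

Perfect substitutes: compare marginal utility per dollar. 1/p_1 vs 2/p_2 → 0.0847 vs 0.1818.
q_2 gives more utility per dollar, so spend all income on q_2: q_2* = I/p_2, q_1* = 0.
Numerically: q_1* = 0, q_2* = 16.9091.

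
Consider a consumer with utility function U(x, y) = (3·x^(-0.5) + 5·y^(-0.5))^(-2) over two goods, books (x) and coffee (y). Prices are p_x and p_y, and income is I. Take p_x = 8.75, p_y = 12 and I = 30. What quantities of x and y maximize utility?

MRS = MU_x/MU_y = (3/5)·(y/x)^(1.5). Set equal to p_x/p_y.
Solve for the ratio: y/x = [(5/3)·p_x/p_y]^(2/3).
With the ratio pinned down, the budget gives x* = I/(p_x + p_y·(y/x)) and y* = (y/x)·x*.
Numerically y/x = 1.138808, so x* = 30/(8.75 + 12·1.138808) = 1.3383 and y* = 1.138808·1.3383 = 1.5241.

x* = 1.3383, y* = 1.5241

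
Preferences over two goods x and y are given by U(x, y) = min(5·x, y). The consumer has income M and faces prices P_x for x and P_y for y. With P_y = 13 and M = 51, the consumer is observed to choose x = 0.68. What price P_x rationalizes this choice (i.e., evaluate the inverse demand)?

P_x = 10

With perfect complements, no substitution: consume in ratio x:y = 1:5.
Budget: P_x·x + P_y·5·x = M, so (P_x + 5·P_y)·x = M.
Demand: x*(P_x,P_y,M) = M/(P_x + 5·P_y), y* = 5·M/(P_x + 5·P_y).
Set x* = 0.68 in the demand function and solve for P_x: P_x = 10.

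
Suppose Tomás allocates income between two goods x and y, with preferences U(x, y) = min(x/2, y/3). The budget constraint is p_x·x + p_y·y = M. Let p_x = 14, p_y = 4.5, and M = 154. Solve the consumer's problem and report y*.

y* = 11.1325

Leontief preferences: the optimum is at the kink where x/2 = y/3, i.e. y = (3/2)·x.
Budget: p_x·x + p_y·(3/2)·x = M, so (2·p_x + 3·p_y)·x = 2·M.
Demand: x*(p_x,p_y,M) = 2·M/(2·p_x + 3·p_y), y* = 3·M/(2·p_x + 3·p_y).
Here 2·14 + 3·4.5 = 41.5, giving y* = 11.1325.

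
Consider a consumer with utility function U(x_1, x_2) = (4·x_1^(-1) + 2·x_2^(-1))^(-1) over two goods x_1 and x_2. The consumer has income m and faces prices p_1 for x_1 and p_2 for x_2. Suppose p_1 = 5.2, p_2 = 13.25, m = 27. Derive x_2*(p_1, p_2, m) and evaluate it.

x_2* = 1.0805

From the CES first-order condition, 2·(x_2/x_1)^(2) = p_1/p_2.
Solve for the ratio: x_2/x_1 = [(1/2)·p_1/p_2]^(0.5).
With the ratio pinned down, the budget gives x_1* = m/(p_1 + p_2·(x_2/x_1)) and x_2* = (x_2/x_1)·x_1*.
Numerically x_2/x_1 = 0.442975, so x_1* = 27/(5.2 + 13.25·0.442975) = 2.4392 and x_2* = 0.442975·2.4392 = 1.0805.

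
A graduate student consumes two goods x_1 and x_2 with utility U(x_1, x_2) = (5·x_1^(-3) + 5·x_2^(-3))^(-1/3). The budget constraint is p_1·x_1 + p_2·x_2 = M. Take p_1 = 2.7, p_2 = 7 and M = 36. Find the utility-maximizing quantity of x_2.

x_2* = 3.4529

From the CES first-order condition, (x_2/x_1)^(4) = p_1/p_2.
Solve for the ratio: x_2/x_1 = [p_1/p_2]^(0.25).
Substitute x_2 = (x_2/x_1)·x_1 into the budget: x_1* = M/(p_1 + p_2·(x_2/x_1)).
Numerically x_2/x_1 = 0.788073, so x_1* = 36/(2.7 + 7·0.788073) = 4.3814 and x_2* = 0.788073·4.3814 = 3.4529.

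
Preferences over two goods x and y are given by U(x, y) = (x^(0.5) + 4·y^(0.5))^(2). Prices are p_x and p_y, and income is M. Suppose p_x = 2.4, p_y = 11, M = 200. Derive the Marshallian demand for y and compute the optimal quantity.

From the CES first-order condition, (1/4)·(y/x)^(0.5) = p_x/p_y.
Solve for the ratio: y/x = [4·p_x/p_y]^(2).
Substitute y = (y/x)·x into the budget: x* = M/(p_x + p_y·(y/x)).
Numerically y/x = 0.761653, so x* = 200/(2.4 + 11·0.761653) = 18.556 and y* = 0.761653·18.556 = 14.1332.

y* = 14.1332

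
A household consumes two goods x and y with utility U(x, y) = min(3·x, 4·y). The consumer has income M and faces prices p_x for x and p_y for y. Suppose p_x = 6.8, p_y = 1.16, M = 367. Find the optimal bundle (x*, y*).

Demand: x*(p_x,p_y,M) = 4·M/(4·p_x + 3·p_y), y* = 3·M/(4·p_x + 3·p_y).
Here 4·6.8 + 3·1.16 = 30.68, giving x* = 47.8488 and y* = 35.8866.

x* = 47.8488, y* = 35.8866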